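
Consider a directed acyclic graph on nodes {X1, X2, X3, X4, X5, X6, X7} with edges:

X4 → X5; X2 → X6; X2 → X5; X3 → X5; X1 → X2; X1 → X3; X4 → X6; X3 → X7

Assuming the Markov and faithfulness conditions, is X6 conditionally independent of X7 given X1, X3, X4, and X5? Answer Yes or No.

Yes

4 paths connect X6 and X7; each must be blocked for d-separation to hold:
  1. X6 ← X2 → X5 ← X3 → X7 — X2:fork[open]; X5:collider[open]; X3:fork[blocks] ⇒ blocked
  2. X6 ← X2 ← X1 → X3 → X7 — X2:chain[open]; X1:fork[blocks]; X3:chain[blocks] ⇒ blocked
  3. X6 ← X4 → X5 ← X2 ← X1 → X3 → X7 — X4:fork[blocks]; X5:collider[open]; X2:chain[open]; X1:fork[blocks]; X3:chain[blocks] ⇒ blocked
  4. X6 ← X4 → X5 ← X3 → X7 — X4:fork[blocks]; X5:collider[open]; X3:fork[blocks] ⇒ blocked
Every path is blocked, so X6 and X7 are d-separated given {X1, X3, X4, X5}.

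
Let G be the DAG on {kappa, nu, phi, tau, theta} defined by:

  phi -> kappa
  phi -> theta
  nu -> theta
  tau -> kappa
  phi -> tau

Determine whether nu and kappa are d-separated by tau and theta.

There are 2 undirected paths between nu and kappa; checking each against the conditioning set {tau, theta}:
  1. nu → theta ← phi → kappa — theta:collider[open]; phi:fork[open] ⇒ active
  2. nu → theta ← phi → tau → kappa — theta:collider[open]; phi:fork[open]; tau:chain[blocks] ⇒ blocked
Since the path nu → theta ← phi → kappa is active, nu and kappa are not d-separated given {tau, theta}.

No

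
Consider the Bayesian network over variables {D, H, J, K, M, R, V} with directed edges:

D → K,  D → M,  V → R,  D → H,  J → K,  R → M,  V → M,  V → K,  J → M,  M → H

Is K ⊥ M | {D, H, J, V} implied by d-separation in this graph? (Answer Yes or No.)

5 paths connect K and M; each must be blocked for d-separation to hold:
Path 1: K ← V → M
  V is a fork here and V is conditioned on, so the path is blocked at V.
Path 2: K ← V → R → M
  V is a fork here and V is conditioned on, so the path is blocked at V.
Path 3: K ← J → M
  J is a fork here and J is conditioned on, so the path is blocked at J.
Path 4: K ← D → M
  D is a fork here and D is conditioned on, so the path is blocked at D.
Path 5: K ← D → H ← M
  D is a fork here and D is conditioned on, so the path is blocked at D.
All paths are blocked; K ⊥ M | {D, H, J, V} holds.

Yes — K and M are d-separated given {D, H, J, V}.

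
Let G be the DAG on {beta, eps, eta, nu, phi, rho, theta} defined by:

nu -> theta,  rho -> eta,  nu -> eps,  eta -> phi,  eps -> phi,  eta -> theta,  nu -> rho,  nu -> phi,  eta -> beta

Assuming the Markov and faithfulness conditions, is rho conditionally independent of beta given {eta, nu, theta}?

4 paths connect rho and beta; each must be blocked for d-separation to hold:
  1. rho → eta → beta — eta:chain[blocks] ⇒ blocked
  2. rho ← nu → theta ← eta → beta — nu:fork[blocks]; theta:collider[open]; eta:fork[blocks] ⇒ blocked
  3. rho ← nu → eps → phi ← eta → beta — nu:fork[blocks]; eps:chain[open]; phi:collider[blocks]; eta:fork[blocks] ⇒ blocked
  4. rho ← nu → phi ← eta → beta — nu:fork[blocks]; phi:collider[blocks]; eta:fork[blocks] ⇒ blocked
Every path is blocked, so rho and beta are d-separated given {eta, nu, theta}.

Yes — rho and beta are d-separated given {eta, nu, theta}.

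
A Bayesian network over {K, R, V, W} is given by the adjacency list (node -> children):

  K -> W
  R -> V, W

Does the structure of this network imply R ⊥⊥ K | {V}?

Yes

Only one path connects R and K:
Path 1: R → W ← K
  W is a collider here and neither W nor any of its descendants is conditioned on, so the collider stays closed — the path is blocked at W.
Every path is blocked, so R and K are d-separated given {V}.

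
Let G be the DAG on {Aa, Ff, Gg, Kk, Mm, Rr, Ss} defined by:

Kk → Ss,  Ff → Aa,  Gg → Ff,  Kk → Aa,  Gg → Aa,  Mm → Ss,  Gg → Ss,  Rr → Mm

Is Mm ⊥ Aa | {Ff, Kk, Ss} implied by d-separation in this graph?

No — Mm and Aa are not d-separated given {Ff, Kk, Ss}.

We examine all 3 paths between Mm and Aa:
  1. Mm → Ss ← Kk → Aa — Ss:collider[open]; Kk:fork[blocks] ⇒ blocked
  2. Mm → Ss ← Gg → Aa — Ss:collider[open]; Gg:fork[open] ⇒ active
  3. Mm → Ss ← Gg → Ff → Aa — Ss:collider[open]; Gg:fork[open]; Ff:chain[blocks] ⇒ blocked
Since the path Mm → Ss ← Gg → Aa is active, Mm and Aa are not d-separated given {Ff, Kk, Ss}.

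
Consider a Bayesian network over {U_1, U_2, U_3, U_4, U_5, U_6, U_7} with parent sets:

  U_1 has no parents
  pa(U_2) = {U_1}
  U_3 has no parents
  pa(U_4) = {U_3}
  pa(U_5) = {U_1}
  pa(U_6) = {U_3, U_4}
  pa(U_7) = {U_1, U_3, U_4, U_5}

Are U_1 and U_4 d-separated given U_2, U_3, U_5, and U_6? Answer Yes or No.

Enumerating the 6 paths from U_1 to U_4 and testing each for blocking by {U_2, U_3, U_5, U_6}:
Path 1: U_1 → U_7 ← U_3 → U_6 ← U_4
  U_7 is a collider here and neither U_7 nor any of its descendants is conditioned on, so the collider stays closed — the path is blocked at U_7.
Path 2: U_1 → U_7 ← U_3 → U_4
  U_7 is a collider here and neither U_7 nor any of its descendants is conditioned on, so the collider stays closed — the path is blocked at U_7.
Path 3: U_1 → U_7 ← U_4
  U_7 is a collider here and neither U_7 nor any of its descendants is conditioned on, so the collider stays closed — the path is blocked at U_7.
Path 4: U_1 → U_5 → U_7 ← U_3 → U_6 ← U_4
  U_5 is a chain here and U_5 is conditioned on, so the path is blocked at U_5.
Path 5: U_1 → U_5 → U_7 ← U_3 → U_4
  U_5 is a chain here and U_5 is conditioned on, so the path is blocked at U_5.
Path 6: U_1 → U_5 → U_7 ← U_4
  U_5 is a chain here and U_5 is conditioned on, so the path is blocked at U_5.
Every path is blocked, so U_1 and U_4 are d-separated given {U_2, U_3, U_5, U_6}.

Yes — U_1 and U_4 are d-separated given {U_2, U_3, U_5, U_6}.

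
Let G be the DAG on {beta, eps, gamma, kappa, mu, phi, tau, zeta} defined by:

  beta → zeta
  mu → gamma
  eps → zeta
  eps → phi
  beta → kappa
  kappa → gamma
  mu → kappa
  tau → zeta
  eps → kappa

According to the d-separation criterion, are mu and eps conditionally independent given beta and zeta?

We examine all 4 paths between mu and eps:
  1. mu → gamma ← kappa ← beta → zeta ← eps — gamma:collider[blocks]; kappa:chain[open]; beta:fork[blocks]; zeta:collider[open] ⇒ blocked
  2. mu → gamma ← kappa ← eps — gamma:collider[blocks]; kappa:chain[open] ⇒ blocked
  3. mu → kappa ← beta → zeta ← eps — kappa:collider[blocks]; beta:fork[blocks]; zeta:collider[open] ⇒ blocked
  4. mu → kappa ← eps — kappa:collider[blocks] ⇒ blocked
Since every path is blocked, d-separation holds.

Yes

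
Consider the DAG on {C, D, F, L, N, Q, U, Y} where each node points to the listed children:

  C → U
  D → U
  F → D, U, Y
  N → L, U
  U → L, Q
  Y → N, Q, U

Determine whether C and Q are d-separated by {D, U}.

No

There are 6 undirected paths between C and Q; checking each against the conditioning set {D, U}:
Path 1: C → U → Q
  U is a chain here and U is conditioned on, so the path is blocked at U.
Path 2: C → U ← N ← Y → Q
  U is a collider and U is conditioned on, which opens it; N is a chain and N is not conditioned on; Y is a fork and Y is not conditioned on — no node blocks this path, so it is active.
Path 3: C → U ← Y → Q
  U is a collider and U is conditioned on, which opens it; Y is a fork and Y is not conditioned on — no node blocks this path, so it is active.
Path 4: C → U → L ← N ← Y → Q
  U is a chain here and U is conditioned on, so the path is blocked at U.
Path 5: C → U ← F → Y → Q
  U is a collider and U is conditioned on, which opens it; F is a fork and F is not conditioned on; Y is a chain and Y is not conditioned on — no node blocks this path, so it is active.
Path 6: C → U ← D ← F → Y → Q
  D is a chain here and D is conditioned on, so the path is blocked at D.
At least one path is unblocked, so d-separation fails.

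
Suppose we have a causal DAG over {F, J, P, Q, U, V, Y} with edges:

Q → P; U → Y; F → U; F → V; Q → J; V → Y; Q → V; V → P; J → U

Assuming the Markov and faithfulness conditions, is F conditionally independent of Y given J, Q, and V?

No

6 paths connect F and Y; each must be blocked for d-separation to hold:
  1. F → U ← J ← Q → V → Y — U:collider[blocks]; J:chain[blocks]; Q:fork[blocks]; V:chain[blocks] ⇒ blocked
  2. F → U ← J ← Q → P ← V → Y — U:collider[blocks]; J:chain[blocks]; Q:fork[blocks]; P:collider[blocks]; V:fork[blocks] ⇒ blocked
  3. F → U → Y — U:chain[open] ⇒ active
  4. F → V ← Q → J → U → Y — V:collider[open]; Q:fork[blocks]; J:chain[blocks]; U:chain[open] ⇒ blocked
  5. F → V → Y — V:chain[blocks] ⇒ blocked
  6. F → V → P ← Q → J → U → Y — V:chain[blocks]; P:collider[blocks]; Q:fork[blocks]; J:chain[blocks]; U:chain[open] ⇒ blocked
At least one path is unblocked, so d-separation fails.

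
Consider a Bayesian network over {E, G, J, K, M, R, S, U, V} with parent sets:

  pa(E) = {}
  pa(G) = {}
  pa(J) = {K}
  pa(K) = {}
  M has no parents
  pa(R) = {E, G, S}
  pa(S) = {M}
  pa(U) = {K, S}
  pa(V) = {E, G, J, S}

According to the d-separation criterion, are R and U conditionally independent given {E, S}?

Yes — R and U are d-separated given {E, S}.

6 paths connect R and U; each must be blocked for d-separation to hold:
Path 1: R ← E → V ← J ← K → U
  E is a fork here and E is conditioned on, so the path is blocked at E.
Path 2: R ← E → V ← S → U
  E is a fork here and E is conditioned on, so the path is blocked at E.
Path 3: R ← G → V ← J ← K → U
  V is a collider here and neither V nor any of its descendants is conditioned on, so the collider stays closed — the path is blocked at V.
Path 4: R ← G → V ← S → U
  V is a collider here and neither V nor any of its descendants is conditioned on, so the collider stays closed — the path is blocked at V.
Path 5: R ← S → V ← J ← K → U
  S is a fork here and S is conditioned on, so the path is blocked at S.
Path 6: R ← S → U
  S is a fork here and S is conditioned on, so the path is blocked at S.
Every path is blocked, so R and U are d-separated given {E, S}.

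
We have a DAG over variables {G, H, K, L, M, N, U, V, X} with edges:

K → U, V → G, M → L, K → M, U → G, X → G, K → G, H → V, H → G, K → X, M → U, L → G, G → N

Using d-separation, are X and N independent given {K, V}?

No — X and N are not d-separated given {K, V}.

Enumerating the 6 paths from X to N and testing each for blocking by {K, V}:
Path 1: X ← K → U → G → N
  K is a fork here and K is conditioned on, so the path is blocked at K.
Path 2: X ← K → U ← M → L → G → N
  K is a fork here and K is conditioned on, so the path is blocked at K.
Path 3: X ← K → G → N
  K is a fork here and K is conditioned on, so the path is blocked at K.
Path 4: X ← K → M → L → G → N
  K is a fork here and K is conditioned on, so the path is blocked at K.
Path 5: X ← K → M → U → G → N
  K is a fork here and K is conditioned on, so the path is blocked at K.
Path 6: X → G → N
  G is a chain and G is not conditioned on — no node blocks this path, so it is active.
Since the path X → G → N is active, X and N are not d-separated given {K, V}.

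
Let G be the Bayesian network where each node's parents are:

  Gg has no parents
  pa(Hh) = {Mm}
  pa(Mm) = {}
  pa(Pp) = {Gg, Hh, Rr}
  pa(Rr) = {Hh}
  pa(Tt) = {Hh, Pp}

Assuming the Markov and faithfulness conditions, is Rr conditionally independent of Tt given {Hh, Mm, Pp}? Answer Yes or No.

There are 4 undirected paths between Rr and Tt; checking each against the conditioning set {Hh, Mm, Pp}:
Path 1: Rr → Pp → Tt
  Pp is a chain here and Pp is conditioned on, so the path is blocked at Pp.
Path 2: Rr → Pp ← Hh → Tt
  Hh is a fork here and Hh is conditioned on, so the path is blocked at Hh.
Path 3: Rr ← Hh → Pp → Tt
  Hh is a fork here and Hh is conditioned on, so the path is blocked at Hh.
Path 4: Rr ← Hh → Tt
  Hh is a fork here and Hh is conditioned on, so the path is blocked at Hh.
Since every path is blocked, d-separation holds.

Yes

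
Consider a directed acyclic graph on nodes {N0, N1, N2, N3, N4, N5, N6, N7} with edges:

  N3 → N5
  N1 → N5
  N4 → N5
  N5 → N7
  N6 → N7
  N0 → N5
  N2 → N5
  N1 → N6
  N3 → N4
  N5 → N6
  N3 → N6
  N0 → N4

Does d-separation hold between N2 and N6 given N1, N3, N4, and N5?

Yes

6 paths connect N2 and N6; each must be blocked for d-separation to hold:
  1. N2 → N5 → N6 — N5:chain[blocks] ⇒ blocked
  2. N2 → N5 ← N3 → N6 — N5:collider[open]; N3:fork[blocks] ⇒ blocked
  3. N2 → N5 ← N1 → N6 — N5:collider[open]; N1:fork[blocks] ⇒ blocked
  4. N2 → N5 ← N0 → N4 ← N3 → N6 — N5:collider[open]; N0:fork[open]; N4:collider[open]; N3:fork[blocks] ⇒ blocked
  5. N2 → N5 → N7 ← N6 — N5:chain[blocks]; N7:collider[blocks] ⇒ blocked
  6. N2 → N5 ← N4 ← N3 → N6 — N5:collider[open]; N4:chain[blocks]; N3:fork[blocks] ⇒ blocked
All paths are blocked; N2 ⊥ N6 | {N1, N3, N4, N5} holds.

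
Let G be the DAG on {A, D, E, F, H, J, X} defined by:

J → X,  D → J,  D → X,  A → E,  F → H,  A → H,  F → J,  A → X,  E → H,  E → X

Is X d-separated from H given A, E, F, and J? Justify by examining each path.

Yes — X and H are d-separated given {A, E, F, J}.

There are 6 undirected paths between X and H; checking each against the conditioning set {A, E, F, J}:
  1. X ← E → H — E:fork[blocks] ⇒ blocked
  2. X ← E ← A → H — E:chain[blocks]; A:fork[blocks] ⇒ blocked
  3. X ← J ← F → H — J:chain[blocks]; F:fork[blocks] ⇒ blocked
  4. X ← D → J ← F → H — D:fork[open]; J:collider[open]; F:fork[blocks] ⇒ blocked
  5. X ← A → H — A:fork[blocks] ⇒ blocked
  6. X ← A → E → H — A:fork[blocks]; E:chain[blocks] ⇒ blocked
Since every path is blocked, d-separation holds.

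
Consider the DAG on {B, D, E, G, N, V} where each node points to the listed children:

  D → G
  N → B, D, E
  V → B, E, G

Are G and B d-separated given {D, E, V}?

Yes — G and B are d-separated given {D, E, V}.

There are 4 undirected paths between G and B; checking each against the conditioning set {D, E, V}:
Path 1: G ← V → E ← N → B
  V is a fork here and V is conditioned on, so the path is blocked at V.
Path 2: G ← V → B
  V is a fork here and V is conditioned on, so the path is blocked at V.
Path 3: G ← D ← N → E ← V → B
  D is a chain here and D is conditioned on, so the path is blocked at D.
Path 4: G ← D ← N → B
  D is a chain here and D is conditioned on, so the path is blocked at D.
Every path is blocked, so G and B are d-separated given {D, E, V}.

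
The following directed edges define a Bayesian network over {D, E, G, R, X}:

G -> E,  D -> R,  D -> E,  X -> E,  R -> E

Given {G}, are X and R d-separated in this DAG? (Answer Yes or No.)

2 paths connect X and R; each must be blocked for d-separation to hold:
Path 1: X → E ← R
  E is a collider here and neither E nor any of its descendants is conditioned on, so the collider stays closed — the path is blocked at E.
Path 2: X → E ← D → R
  E is a collider here and neither E nor any of its descendants is conditioned on, so the collider stays closed — the path is blocked at E.
Since every path is blocked, d-separation holds.

Yes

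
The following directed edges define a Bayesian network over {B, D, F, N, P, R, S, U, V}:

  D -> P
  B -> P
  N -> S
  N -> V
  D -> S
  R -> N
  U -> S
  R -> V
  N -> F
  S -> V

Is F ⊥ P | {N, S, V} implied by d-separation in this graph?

We examine all 3 paths between F and P:
Path 1: F ← N ← R → V ← S ← D → P
  N is a chain here and N is conditioned on, so the path is blocked at N.
Path 2: F ← N → V ← S ← D → P
  N is a fork here and N is conditioned on, so the path is blocked at N.
Path 3: F ← N → S ← D → P
  N is a fork here and N is conditioned on, so the path is blocked at N.
All paths are blocked; F ⊥ P | {N, S, V} holds.

Yes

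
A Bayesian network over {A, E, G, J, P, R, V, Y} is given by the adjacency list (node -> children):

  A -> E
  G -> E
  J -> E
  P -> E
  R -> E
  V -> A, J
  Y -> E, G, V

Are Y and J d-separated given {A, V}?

We examine all 6 paths between Y and J:
Path 1: Y → G → E ← A ← V → J
  E is a collider here and neither E nor any of its descendants is conditioned on, so the collider stays closed — the path is blocked at E.
Path 2: Y → G → E ← J
  E is a collider here and neither E nor any of its descendants is conditioned on, so the collider stays closed — the path is blocked at E.
Path 3: Y → V → A → E ← J
  V is a chain here and V is conditioned on, so the path is blocked at V.
Path 4: Y → V → J
  V is a chain here and V is conditioned on, so the path is blocked at V.
Path 5: Y → E ← A ← V → J
  E is a collider here and neither E nor any of its descendants is conditioned on, so the collider stays closed — the path is blocked at E.
Path 6: Y → E ← J
  E is a collider here and neither E nor any of its descendants is conditioned on, so the collider stays closed — the path is blocked at E.
Since every path is blocked, d-separation holds.

Yes — Y and J are d-separated given {A, V}.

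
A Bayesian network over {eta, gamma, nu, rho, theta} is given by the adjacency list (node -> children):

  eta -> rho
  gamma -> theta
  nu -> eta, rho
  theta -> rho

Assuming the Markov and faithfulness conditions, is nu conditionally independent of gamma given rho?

There are 2 undirected paths between nu and gamma; checking each against the conditioning set {rho}:
  1. nu → rho ← theta ← gamma — rho:collider[open]; theta:chain[open] ⇒ active
  2. nu → eta → rho ← theta ← gamma — eta:chain[open]; rho:collider[open]; theta:chain[open] ⇒ active
At least one path is unblocked, so d-separation fails.

No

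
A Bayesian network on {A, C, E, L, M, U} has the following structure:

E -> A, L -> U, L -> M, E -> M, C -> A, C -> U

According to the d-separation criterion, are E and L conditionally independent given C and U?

Yes

2 paths connect E and L; each must be blocked for d-separation to hold:
Path 1: E → A ← C → U ← L
  A is a collider here and neither A nor any of its descendants is conditioned on, so the collider stays closed — the path is blocked at A.
Path 2: E → M ← L
  M is a collider here and neither M nor any of its descendants is conditioned on, so the collider stays closed — the path is blocked at M.
All paths are blocked; E ⊥ L | {C, U} holds.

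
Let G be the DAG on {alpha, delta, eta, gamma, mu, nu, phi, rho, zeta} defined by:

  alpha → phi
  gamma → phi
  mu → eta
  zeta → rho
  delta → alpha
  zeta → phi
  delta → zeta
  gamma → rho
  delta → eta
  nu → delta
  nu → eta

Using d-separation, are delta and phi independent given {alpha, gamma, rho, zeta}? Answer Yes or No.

Yes — delta and phi are d-separated given {alpha, gamma, rho, zeta}.

3 paths connect delta and phi; each must be blocked for d-separation to hold:
Path 1: delta → alpha → phi
  alpha is a chain here and alpha is conditioned on, so the path is blocked at alpha.
Path 2: delta → zeta → rho ← gamma → phi
  zeta is a chain here and zeta is conditioned on, so the path is blocked at zeta.
Path 3: delta → zeta → phi
  zeta is a chain here and zeta is conditioned on, so the path is blocked at zeta.
Every path is blocked, so delta and phi are d-separated given {alpha, gamma, rho, zeta}.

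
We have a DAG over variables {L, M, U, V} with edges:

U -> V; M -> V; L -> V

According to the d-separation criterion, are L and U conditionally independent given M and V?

The only undirected path from L to U is:
  1. L → V ← U — V:collider[open] ⇒ active
At least one path is unblocked, so d-separation fails.

No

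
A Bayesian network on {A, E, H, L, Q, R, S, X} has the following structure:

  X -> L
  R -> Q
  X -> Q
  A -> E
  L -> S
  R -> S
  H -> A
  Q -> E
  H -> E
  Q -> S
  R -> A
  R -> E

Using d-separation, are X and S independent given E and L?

No

Enumerating the 6 paths from X to S and testing each for blocking by {E, L}:
Path 1: X → Q ← R → S
  Q is a collider and its descendant E is conditioned on, which opens it; R is a fork and R is not conditioned on — no node blocks this path, so it is active.
Path 2: X → Q → S
  Q is a chain and Q is not conditioned on — no node blocks this path, so it is active.
Path 3: X → Q → E ← R → S
  Q is a chain and Q is not conditioned on; E is a collider and E is conditioned on, which opens it; R is a fork and R is not conditioned on — no node blocks this path, so it is active.
Path 4: X → Q → E ← H → A ← R → S
  Q is a chain and Q is not conditioned on; E is a collider and E is conditioned on, which opens it; H is a fork and H is not conditioned on; A is a collider and its descendant E is conditioned on, which opens it; R is a fork and R is not conditioned on — no node blocks this path, so it is active.
Path 5: X → Q → E ← A ← R → S
  Q is a chain and Q is not conditioned on; E is a collider and E is conditioned on, which opens it; A is a chain and A is not conditioned on; R is a fork and R is not conditioned on — no node blocks this path, so it is active.
Path 6: X → L → S
  L is a chain here and L is conditioned on, so the path is blocked at L.
Since the path X → Q ← R → S is active, X and S are not d-separated given {E, L}.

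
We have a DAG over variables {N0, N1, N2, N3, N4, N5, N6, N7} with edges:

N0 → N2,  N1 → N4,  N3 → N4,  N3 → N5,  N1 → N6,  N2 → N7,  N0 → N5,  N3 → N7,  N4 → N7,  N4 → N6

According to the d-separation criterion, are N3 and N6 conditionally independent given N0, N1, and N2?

6 paths connect N3 and N6; each must be blocked for d-separation to hold:
  1. N3 → N5 ← N0 → N2 → N7 ← N4 ← N1 → N6 — N5:collider[blocks]; N0:fork[blocks]; N2:chain[blocks]; N7:collider[blocks]; N4:chain[open]; N1:fork[blocks] ⇒ blocked
  2. N3 → N5 ← N0 → N2 → N7 ← N4 → N6 — N5:collider[blocks]; N0:fork[blocks]; N2:chain[blocks]; N7:collider[blocks]; N4:fork[open] ⇒ blocked
  3. N3 → N4 ← N1 → N6 — N4:collider[blocks]; N1:fork[blocks] ⇒ blocked
  4. N3 → N4 → N6 — N4:chain[open] ⇒ active
  5. N3 → N7 ← N4 ← N1 → N6 — N7:collider[blocks]; N4:chain[open]; N1:fork[blocks] ⇒ blocked
  6. N3 → N7 ← N4 → N6 — N7:collider[blocks]; N4:fork[open] ⇒ blocked
Because an active path exists, N3 and N6 are not d-separated.

No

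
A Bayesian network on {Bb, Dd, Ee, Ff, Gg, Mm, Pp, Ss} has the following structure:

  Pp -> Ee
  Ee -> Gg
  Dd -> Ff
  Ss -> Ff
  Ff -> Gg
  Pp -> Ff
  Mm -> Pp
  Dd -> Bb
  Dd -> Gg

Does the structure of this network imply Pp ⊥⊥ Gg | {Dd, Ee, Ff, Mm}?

Yes — Pp and Gg are d-separated given {Dd, Ee, Ff, Mm}.

3 paths connect Pp and Gg; each must be blocked for d-separation to hold:
Path 1: Pp → Ff → Gg
  Ff is a chain here and Ff is conditioned on, so the path is blocked at Ff.
Path 2: Pp → Ff ← Dd → Gg
  Dd is a fork here and Dd is conditioned on, so the path is blocked at Dd.
Path 3: Pp → Ee → Gg
  Ee is a chain here and Ee is conditioned on, so the path is blocked at Ee.
Since every path is blocked, d-separation holds.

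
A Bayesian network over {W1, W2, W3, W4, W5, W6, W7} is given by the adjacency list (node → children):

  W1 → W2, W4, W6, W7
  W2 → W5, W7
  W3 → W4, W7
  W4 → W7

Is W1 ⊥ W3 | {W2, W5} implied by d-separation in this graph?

We examine all 6 paths between W1 and W3:
  1. W1 → W2 → W7 ← W3 — W2:chain[blocks]; W7:collider[blocks] ⇒ blocked
  2. W1 → W2 → W7 ← W4 ← W3 — W2:chain[blocks]; W7:collider[blocks]; W4:chain[open] ⇒ blocked
  3. W1 → W7 ← W3 — W7:collider[blocks] ⇒ blocked
  4. W1 → W7 ← W4 ← W3 — W7:collider[blocks]; W4:chain[open] ⇒ blocked
  5. W1 → W4 ← W3 — W4:collider[blocks] ⇒ blocked
  6. W1 → W4 → W7 ← W3 — W4:chain[open]; W7:collider[blocks] ⇒ blocked
Since every path is blocked, d-separation holds.

Yes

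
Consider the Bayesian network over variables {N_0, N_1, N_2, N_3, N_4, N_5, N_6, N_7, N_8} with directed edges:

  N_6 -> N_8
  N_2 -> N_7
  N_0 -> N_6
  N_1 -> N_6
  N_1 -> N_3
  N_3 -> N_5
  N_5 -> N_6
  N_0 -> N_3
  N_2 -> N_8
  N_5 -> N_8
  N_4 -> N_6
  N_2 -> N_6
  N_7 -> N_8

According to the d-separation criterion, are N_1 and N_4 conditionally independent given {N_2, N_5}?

6 paths connect N_1 and N_4; each must be blocked for d-separation to hold:
Path 1: N_1 → N_6 ← N_4
  N_6 is a collider here and neither N_6 nor any of its descendants is conditioned on, so the collider stays closed — the path is blocked at N_6.
Path 2: N_1 → N_3 → N_5 → N_6 ← N_4
  N_5 is a chain here and N_5 is conditioned on, so the path is blocked at N_5.
Path 3: N_1 → N_3 → N_5 → N_8 ← N_7 ← N_2 → N_6 ← N_4
  N_5 is a chain here and N_5 is conditioned on, so the path is blocked at N_5.
Path 4: N_1 → N_3 → N_5 → N_8 ← N_6 ← N_4
  N_5 is a chain here and N_5 is conditioned on, so the path is blocked at N_5.
Path 5: N_1 → N_3 → N_5 → N_8 ← N_2 → N_6 ← N_4
  N_5 is a chain here and N_5 is conditioned on, so the path is blocked at N_5.
Path 6: N_1 → N_3 ← N_0 → N_6 ← N_4
  N_6 is a collider here and neither N_6 nor any of its descendants is conditioned on, so the collider stays closed — the path is blocked at N_6.
All paths are blocked; N_1 ⊥ N_4 | {N_2, N_5} holds.

Yes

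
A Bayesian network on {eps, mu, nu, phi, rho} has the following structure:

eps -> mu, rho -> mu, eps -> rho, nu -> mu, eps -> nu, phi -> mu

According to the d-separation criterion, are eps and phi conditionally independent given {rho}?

Yes

We examine all 3 paths between eps and phi:
Path 1: eps → rho → mu ← phi
  rho is a chain here and rho is conditioned on, so the path is blocked at rho.
Path 2: eps → nu → mu ← phi
  mu is a collider here and neither mu nor any of its descendants is conditioned on, so the collider stays closed — the path is blocked at mu.
Path 3: eps → mu ← phi
  mu is a collider here and neither mu nor any of its descendants is conditioned on, so the collider stays closed — the path is blocked at mu.
Since every path is blocked, d-separation holds.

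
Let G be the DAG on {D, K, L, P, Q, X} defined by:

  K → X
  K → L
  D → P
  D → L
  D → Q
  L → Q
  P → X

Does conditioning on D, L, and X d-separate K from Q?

There are 4 undirected paths between K and Q; checking each against the conditioning set {D, L, X}:
Path 1: K → L → Q
  L is a chain here and L is conditioned on, so the path is blocked at L.
Path 2: K → L ← D → Q
  D is a fork here and D is conditioned on, so the path is blocked at D.
Path 3: K → X ← P ← D → Q
  D is a fork here and D is conditioned on, so the path is blocked at D.
Path 4: K → X ← P ← D → L → Q
  D is a fork here and D is conditioned on, so the path is blocked at D.
Every path is blocked, so K and Q are d-separated given {D, L, X}.

Yes — K and Q are d-separated given {D, L, X}.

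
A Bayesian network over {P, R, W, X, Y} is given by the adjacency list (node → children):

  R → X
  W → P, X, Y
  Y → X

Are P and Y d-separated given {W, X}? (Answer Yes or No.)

Yes — P and Y are d-separated given {W, X}.

There are 2 undirected paths between P and Y; checking each against the conditioning set {W, X}:
Path 1: P ← W → Y
  W is a fork here and W is conditioned on, so the path is blocked at W.
Path 2: P ← W → X ← Y
  W is a fork here and W is conditioned on, so the path is blocked at W.
Every path is blocked, so P and Y are d-separated given {W, X}.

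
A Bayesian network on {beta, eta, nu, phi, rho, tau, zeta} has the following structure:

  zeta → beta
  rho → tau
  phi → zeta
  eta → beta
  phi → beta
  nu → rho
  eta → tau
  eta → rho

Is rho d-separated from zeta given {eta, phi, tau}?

Yes

4 paths connect rho and zeta; each must be blocked for d-separation to hold:
Path 1: rho → tau ← eta → beta ← zeta
  eta is a fork here and eta is conditioned on, so the path is blocked at eta.
Path 2: rho → tau ← eta → beta ← phi → zeta
  eta is a fork here and eta is conditioned on, so the path is blocked at eta.
Path 3: rho ← eta → beta ← zeta
  eta is a fork here and eta is conditioned on, so the path is blocked at eta.
Path 4: rho ← eta → beta ← phi → zeta
  eta is a fork here and eta is conditioned on, so the path is blocked at eta.
All paths are blocked; rho ⊥ zeta | {eta, phi, tau} holds.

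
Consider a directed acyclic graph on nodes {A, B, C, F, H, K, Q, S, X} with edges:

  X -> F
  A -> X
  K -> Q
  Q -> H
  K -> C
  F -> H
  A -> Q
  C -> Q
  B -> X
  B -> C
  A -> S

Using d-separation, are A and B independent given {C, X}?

There are 6 undirected paths between A and B; checking each against the conditioning set {C, X}:
Path 1: A → X ← B
  X is a collider and X is conditioned on, which opens it — no node blocks this path, so it is active.
Path 2: A → X → F → H ← Q ← K → C ← B
  X is a chain here and X is conditioned on, so the path is blocked at X.
Path 3: A → X → F → H ← Q ← C ← B
  X is a chain here and X is conditioned on, so the path is blocked at X.
Path 4: A → Q → H ← F ← X ← B
  H is a collider here and neither H nor any of its descendants is conditioned on, so the collider stays closed — the path is blocked at H.
Path 5: A → Q ← K → C ← B
  Q is a collider here and neither Q nor any of its descendants is conditioned on, so the collider stays closed — the path is blocked at Q.
Path 6: A → Q ← C ← B
  Q is a collider here and neither Q nor any of its descendants is conditioned on, so the collider stays closed — the path is blocked at Q.
Since the path A → X ← B is active, A and B are not d-separated given {C, X}.

No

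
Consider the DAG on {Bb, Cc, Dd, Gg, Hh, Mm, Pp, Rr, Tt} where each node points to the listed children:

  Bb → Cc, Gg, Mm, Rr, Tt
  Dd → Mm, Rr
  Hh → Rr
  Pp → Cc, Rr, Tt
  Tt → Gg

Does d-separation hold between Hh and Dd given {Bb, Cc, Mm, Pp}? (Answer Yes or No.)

Yes

We examine all 5 paths between Hh and Dd:
  1. Hh → Rr ← Bb → Mm ← Dd — Rr:collider[blocks]; Bb:fork[blocks]; Mm:collider[open] ⇒ blocked
  2. Hh → Rr ← Pp → Cc ← Bb → Mm ← Dd — Rr:collider[blocks]; Pp:fork[blocks]; Cc:collider[open]; Bb:fork[blocks]; Mm:collider[open] ⇒ blocked
  3. Hh → Rr ← Pp → Tt ← Bb → Mm ← Dd — Rr:collider[blocks]; Pp:fork[blocks]; Tt:collider[blocks]; Bb:fork[blocks]; Mm:collider[open] ⇒ blocked
  4. Hh → Rr ← Pp → Tt → Gg ← Bb → Mm ← Dd — Rr:collider[blocks]; Pp:fork[blocks]; Tt:chain[open]; Gg:collider[blocks]; Bb:fork[blocks]; Mm:collider[open] ⇒ blocked
  5. Hh → Rr ← Dd — Rr:collider[blocks] ⇒ blocked
All paths are blocked; Hh ⊥ Dd | {Bb, Cc, Mm, Pp} holds.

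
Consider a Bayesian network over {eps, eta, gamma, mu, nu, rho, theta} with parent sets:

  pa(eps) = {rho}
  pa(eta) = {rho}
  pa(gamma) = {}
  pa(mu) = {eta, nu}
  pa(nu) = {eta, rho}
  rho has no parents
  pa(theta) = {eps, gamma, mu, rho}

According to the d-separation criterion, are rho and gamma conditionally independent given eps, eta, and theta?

We examine all 6 paths between rho and gamma:
Path 1: rho → nu ← eta → mu → theta ← gamma
  eta is a fork here and eta is conditioned on, so the path is blocked at eta.
Path 2: rho → nu → mu → theta ← gamma
  nu is a chain and nu is not conditioned on; mu is a chain and mu is not conditioned on; theta is a collider and theta is conditioned on, which opens it — no node blocks this path, so it is active.
Path 3: rho → eps → theta ← gamma
  eps is a chain here and eps is conditioned on, so the path is blocked at eps.
Path 4: rho → eta → nu → mu → theta ← gamma
  eta is a chain here and eta is conditioned on, so the path is blocked at eta.
Path 5: rho → eta → mu → theta ← gamma
  eta is a chain here and eta is conditioned on, so the path is blocked at eta.
Path 6: rho → theta ← gamma
  theta is a collider and theta is conditioned on, which opens it — no node blocks this path, so it is active.
At least one path is unblocked, so d-separation fails.

No — rho and gamma are not d-separated given {eps, eta, theta}.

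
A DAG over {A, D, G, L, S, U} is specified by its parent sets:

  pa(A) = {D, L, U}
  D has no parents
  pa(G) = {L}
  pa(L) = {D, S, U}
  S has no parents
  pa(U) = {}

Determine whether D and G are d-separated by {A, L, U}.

Yes

There are 3 undirected paths between D and G; checking each against the conditioning set {A, L, U}:
Path 1: D → A ← U → L → G
  U is a fork here and U is conditioned on, so the path is blocked at U.
Path 2: D → A ← L → G
  L is a fork here and L is conditioned on, so the path is blocked at L.
Path 3: D → L → G
  L is a chain here and L is conditioned on, so the path is blocked at L.
Since every path is blocked, d-separation holds.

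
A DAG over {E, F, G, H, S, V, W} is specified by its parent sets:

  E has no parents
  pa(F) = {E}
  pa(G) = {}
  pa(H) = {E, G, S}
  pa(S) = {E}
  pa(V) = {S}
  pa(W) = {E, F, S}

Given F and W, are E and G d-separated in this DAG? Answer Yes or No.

Yes — E and G are d-separated given {F, W}.

We examine all 4 paths between E and G:
Path 1: E → F → W ← S → H ← G
  F is a chain here and F is conditioned on, so the path is blocked at F.
Path 2: E → W ← S → H ← G
  H is a collider here and neither H nor any of its descendants is conditioned on, so the collider stays closed — the path is blocked at H.
Path 3: E → S → H ← G
  H is a collider here and neither H nor any of its descendants is conditioned on, so the collider stays closed — the path is blocked at H.
Path 4: E → H ← G
  H is a collider here and neither H nor any of its descendants is conditioned on, so the collider stays closed — the path is blocked at H.
Every path is blocked, so E and G are d-separated given {F, W}.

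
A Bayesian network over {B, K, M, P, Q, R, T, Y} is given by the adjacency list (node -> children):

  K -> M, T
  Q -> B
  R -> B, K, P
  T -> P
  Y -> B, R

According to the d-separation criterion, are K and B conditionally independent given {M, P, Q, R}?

Enumerating the 4 paths from K to B and testing each for blocking by {M, P, Q, R}:
Path 1: K → T → P ← R → B
  R is a fork here and R is conditioned on, so the path is blocked at R.
Path 2: K → T → P ← R ← Y → B
  R is a chain here and R is conditioned on, so the path is blocked at R.
Path 3: K ← R → B
  R is a fork here and R is conditioned on, so the path is blocked at R.
Path 4: K ← R ← Y → B
  R is a chain here and R is conditioned on, so the path is blocked at R.
All paths are blocked; K ⊥ B | {M, P, Q, R} holds.

Yes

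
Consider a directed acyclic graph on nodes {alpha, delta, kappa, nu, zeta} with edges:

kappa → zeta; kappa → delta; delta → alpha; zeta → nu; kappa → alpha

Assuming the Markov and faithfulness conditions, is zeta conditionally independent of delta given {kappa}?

Yes

We examine all 2 paths between zeta and delta:
  1. zeta ← kappa → delta — kappa:fork[blocks] ⇒ blocked
  2. zeta ← kappa → alpha ← delta — kappa:fork[blocks]; alpha:collider[blocks] ⇒ blocked
All paths are blocked; zeta ⊥ delta | {kappa} holds.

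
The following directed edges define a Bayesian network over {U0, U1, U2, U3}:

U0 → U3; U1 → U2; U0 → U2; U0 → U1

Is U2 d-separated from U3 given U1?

No

2 paths connect U2 and U3; each must be blocked for d-separation to hold:
  1. U2 ← U0 → U3 — U0:fork[open] ⇒ active
  2. U2 ← U1 ← U0 → U3 — U1:chain[blocks]; U0:fork[open] ⇒ blocked
At least one path is unblocked, so d-separation fails.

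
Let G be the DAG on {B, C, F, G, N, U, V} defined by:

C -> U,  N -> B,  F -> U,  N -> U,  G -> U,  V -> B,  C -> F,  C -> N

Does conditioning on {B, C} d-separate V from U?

No

There are 3 undirected paths between V and U; checking each against the conditioning set {B, C}:
  1. V → B ← N → U — B:collider[open]; N:fork[open] ⇒ active
  2. V → B ← N ← C → F → U — B:collider[open]; N:chain[open]; C:fork[blocks]; F:chain[open] ⇒ blocked
  3. V → B ← N ← C → U — B:collider[open]; N:chain[open]; C:fork[blocks] ⇒ blocked
Because an active path exists, V and U are not d-separated.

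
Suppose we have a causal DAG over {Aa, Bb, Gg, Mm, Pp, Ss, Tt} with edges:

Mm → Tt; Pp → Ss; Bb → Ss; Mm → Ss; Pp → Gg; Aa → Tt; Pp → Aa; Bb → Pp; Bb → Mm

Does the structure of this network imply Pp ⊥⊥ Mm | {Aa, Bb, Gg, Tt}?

Yes

5 paths connect Pp and Mm; each must be blocked for d-separation to hold:
Path 1: Pp → Ss ← Bb → Mm
  Ss is a collider here and neither Ss nor any of its descendants is conditioned on, so the collider stays closed — the path is blocked at Ss.
Path 2: Pp → Ss ← Mm
  Ss is a collider here and neither Ss nor any of its descendants is conditioned on, so the collider stays closed — the path is blocked at Ss.
Path 3: Pp ← Bb → Ss ← Mm
  Bb is a fork here and Bb is conditioned on, so the path is blocked at Bb.
Path 4: Pp ← Bb → Mm
  Bb is a fork here and Bb is conditioned on, so the path is blocked at Bb.
Path 5: Pp → Aa → Tt ← Mm
  Aa is a chain here and Aa is conditioned on, so the path is blocked at Aa.
Since every path is blocked, d-separation holds.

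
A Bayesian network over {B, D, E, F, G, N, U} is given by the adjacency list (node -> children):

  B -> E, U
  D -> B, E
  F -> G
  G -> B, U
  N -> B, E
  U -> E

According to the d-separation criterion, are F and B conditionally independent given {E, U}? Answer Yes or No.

Enumerating the 5 paths from F to B and testing each for blocking by {E, U}:
  1. F → G → B — G:chain[open] ⇒ active
  2. F → G → U ← B — G:chain[open]; U:collider[open] ⇒ active
  3. F → G → U → E ← B — G:chain[open]; U:chain[blocks]; E:collider[open] ⇒ blocked
  4. F → G → U → E ← N → B — G:chain[open]; U:chain[blocks]; E:collider[open]; N:fork[open] ⇒ blocked
  5. F → G → U → E ← D → B — G:chain[open]; U:chain[blocks]; E:collider[open]; D:fork[open] ⇒ blocked
Because an active path exists, F and B are not d-separated.

No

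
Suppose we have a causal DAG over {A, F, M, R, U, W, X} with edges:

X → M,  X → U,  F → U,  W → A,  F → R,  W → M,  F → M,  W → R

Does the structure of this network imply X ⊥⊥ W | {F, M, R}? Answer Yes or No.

No

4 paths connect X and W; each must be blocked for d-separation to hold:
  1. X → M ← W — M:collider[open] ⇒ active
  2. X → M ← F → R ← W — M:collider[open]; F:fork[blocks]; R:collider[open] ⇒ blocked
  3. X → U ← F → R ← W — U:collider[blocks]; F:fork[blocks]; R:collider[open] ⇒ blocked
  4. X → U ← F → M ← W — U:collider[blocks]; F:fork[blocks]; M:collider[open] ⇒ blocked
Because an active path exists, X and W are not d-separated.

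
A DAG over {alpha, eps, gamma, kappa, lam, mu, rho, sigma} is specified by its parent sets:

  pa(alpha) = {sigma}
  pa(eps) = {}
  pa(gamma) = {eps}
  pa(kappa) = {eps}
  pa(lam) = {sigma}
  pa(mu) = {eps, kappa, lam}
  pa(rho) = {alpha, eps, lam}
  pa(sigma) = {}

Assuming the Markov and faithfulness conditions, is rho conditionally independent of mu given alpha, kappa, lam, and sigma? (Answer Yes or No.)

No

There are 4 undirected paths between rho and mu; checking each against the conditioning set {alpha, kappa, lam, sigma}:
  1. rho ← lam → mu — lam:fork[blocks] ⇒ blocked
  2. rho ← eps → mu — eps:fork[open] ⇒ active
  3. rho ← eps → kappa → mu — eps:fork[open]; kappa:chain[blocks] ⇒ blocked
  4. rho ← alpha ← sigma → lam → mu — alpha:chain[blocks]; sigma:fork[blocks]; lam:chain[blocks] ⇒ blocked
At least one path is unblocked, so d-separation fails.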